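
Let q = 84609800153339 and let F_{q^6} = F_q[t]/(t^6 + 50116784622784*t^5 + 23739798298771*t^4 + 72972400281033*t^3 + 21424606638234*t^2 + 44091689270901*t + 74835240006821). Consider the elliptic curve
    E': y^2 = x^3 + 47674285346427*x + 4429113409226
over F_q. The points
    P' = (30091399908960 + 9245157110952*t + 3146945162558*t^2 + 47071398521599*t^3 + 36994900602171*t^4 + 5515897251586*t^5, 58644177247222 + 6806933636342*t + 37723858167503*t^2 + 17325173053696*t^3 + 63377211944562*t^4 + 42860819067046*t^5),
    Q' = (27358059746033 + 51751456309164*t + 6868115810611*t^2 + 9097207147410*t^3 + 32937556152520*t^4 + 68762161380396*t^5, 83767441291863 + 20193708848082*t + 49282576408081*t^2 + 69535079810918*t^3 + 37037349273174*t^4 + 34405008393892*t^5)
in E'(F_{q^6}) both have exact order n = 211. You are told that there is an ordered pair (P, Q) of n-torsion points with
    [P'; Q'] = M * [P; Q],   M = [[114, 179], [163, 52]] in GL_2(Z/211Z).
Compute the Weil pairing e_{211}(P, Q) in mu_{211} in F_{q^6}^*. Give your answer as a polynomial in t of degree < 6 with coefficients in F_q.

61627770155147 + 31185691068794*t + 31887338649483*t^2 + 15423170617759*t^3 + 42301011347136*t^4 + 45518973695753*t^5

e_{211} is bilinear + alternating on E[211], so e_{211}(114*P + 179*Q, 163*P + 52*Q) = e_{211}(P,Q)^(114*52-179*163).
Hence e(P,Q) = e(P',Q')^{119} where 119 = 172^{-1} mod 211.
Build f_{211,P'} and f_{211,Q'} via the 8-bit ladder of 211=11010011_2; evaluate at shifted divisors; quotient in F_{84609800153339^6}.
The quotient is 75526099770249 + 56509755150060*t + 32598276963426*t^2 + 57678864304489*t^3 + 7204945990451*t^4 + 50754387291574*t^5.
Raise to 119: e(P,Q) = 61627770155147 + 31185691068794*t + 31887338649483*t^2 + 15423170617759*t^3 + 42301011347136*t^4 + 45518973695753*t^5 in mu_{211}.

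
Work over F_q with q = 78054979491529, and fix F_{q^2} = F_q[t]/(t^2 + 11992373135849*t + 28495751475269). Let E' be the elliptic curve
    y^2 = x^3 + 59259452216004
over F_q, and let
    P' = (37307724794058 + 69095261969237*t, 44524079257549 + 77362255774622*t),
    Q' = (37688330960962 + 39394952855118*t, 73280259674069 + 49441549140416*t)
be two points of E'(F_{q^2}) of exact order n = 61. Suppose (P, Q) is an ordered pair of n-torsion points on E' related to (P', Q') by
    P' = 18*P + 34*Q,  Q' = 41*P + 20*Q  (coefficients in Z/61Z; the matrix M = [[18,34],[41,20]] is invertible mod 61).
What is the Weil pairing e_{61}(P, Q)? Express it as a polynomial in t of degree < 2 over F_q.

Since e_{61}(P,P)=e_{61}(Q,Q)=1 and e_{61}(Q,P)=e_{61}(P,Q)^{-1}, expanding e_{61}(18*P + 34*Q,41*P + 20*Q) leaves e(P,Q)^det(M).
Hence e(P,Q) = e(P',Q')^{41} where 41 = 3^{-1} mod 61.
Double-and-add over 111101: 6-1 doublings, 5-1 additions; each step l_{T,T}/v_{2T} or l_{T,P'}/v at Q'+S for random S.
So e_{61}(P',Q') = 56644768562153 + 30038676029949*t.
e_{61}(P,Q) = (56644768562153 + 30038676029949*t)^{41} = 18683169068563 + 40641161387161*t.

18683169068563 + 40641161387161*t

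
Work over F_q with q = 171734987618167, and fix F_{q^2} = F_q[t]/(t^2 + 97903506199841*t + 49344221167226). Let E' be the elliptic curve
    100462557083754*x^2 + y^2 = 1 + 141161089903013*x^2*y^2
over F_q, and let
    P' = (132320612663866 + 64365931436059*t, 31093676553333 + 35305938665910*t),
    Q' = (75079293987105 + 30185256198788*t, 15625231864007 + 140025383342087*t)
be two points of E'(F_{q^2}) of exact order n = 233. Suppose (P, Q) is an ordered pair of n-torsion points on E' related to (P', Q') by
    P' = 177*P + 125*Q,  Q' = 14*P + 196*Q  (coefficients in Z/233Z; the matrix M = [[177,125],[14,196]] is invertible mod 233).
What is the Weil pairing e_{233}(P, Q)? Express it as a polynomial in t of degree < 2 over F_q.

The 233-Weil pairing on E[233] over F_{171734987618167} is alternating-bilinear: e_{233}(P',Q') = e_{233}(P,Q)^det(M).
So e_{233}(P,Q) = e_{233}(P',Q')^{144}, since 89*144 = 1 mod 233.
Edwards a_E,d_E -> Montgomery A=123061603637425,B=132757191983401 -> Weierstrass 78589289545382,39551975520732 via alpha=68893105767489,beta=32759113699727.
8-bit Miller (11101001) on E'/F_{171734987618167} with a'=78589289545382, b'=39551975520732: accumulate tangent/chord ratios at Q'+S and P'+S'.
Miller gives e_{233}(P',Q') = 143087925532937 + 80000678134*t in F_{171734987618167^2}.
Hence e(P,Q) = 11354300784177 + 40763740980456*t in F_{171734987618167^2}^*.

11354300784177 + 40763740980456*t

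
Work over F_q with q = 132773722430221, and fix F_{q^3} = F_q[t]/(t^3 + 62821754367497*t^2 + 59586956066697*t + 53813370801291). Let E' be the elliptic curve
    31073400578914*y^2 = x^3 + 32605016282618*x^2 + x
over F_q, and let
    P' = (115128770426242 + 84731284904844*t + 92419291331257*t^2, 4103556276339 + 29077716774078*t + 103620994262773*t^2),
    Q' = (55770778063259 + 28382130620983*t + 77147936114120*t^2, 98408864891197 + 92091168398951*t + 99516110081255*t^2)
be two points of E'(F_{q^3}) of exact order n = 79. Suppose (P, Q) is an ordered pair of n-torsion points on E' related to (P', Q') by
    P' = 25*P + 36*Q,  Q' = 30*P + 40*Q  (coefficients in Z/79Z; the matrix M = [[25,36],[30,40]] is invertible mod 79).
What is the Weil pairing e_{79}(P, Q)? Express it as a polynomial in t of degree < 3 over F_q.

29234053729787 + 44458583461814*t + 54540776388672*t^2

e_{79} is bilinear + alternating on E[79], so e_{79}(25*P + 36*Q, 30*P + 40*Q) = e_{79}(P,Q)^(25*40-36*30).
Hence e(P,Q) = e(P',Q')^{78} where 78 = 78^{-1} mod 79.
Set x_W=63015071793430*u+71884858496523, y_W=63015071793430*v; then E': y_W^2=x_W^3+87631491601483.
Build f_{79,P'} and f_{79,Q'} via the 7-bit ladder of 79=1001111_2; evaluate at shifted divisors; quotient in F_{132773722430221^3}.
e_{79}(P',Q') = 81565485379285 + 112817820915630*t + 82219500266557*t^2.
Hence e(P,Q) = 29234053729787 + 44458583461814*t + 54540776388672*t^2 in F_{132773722430221^3}^*.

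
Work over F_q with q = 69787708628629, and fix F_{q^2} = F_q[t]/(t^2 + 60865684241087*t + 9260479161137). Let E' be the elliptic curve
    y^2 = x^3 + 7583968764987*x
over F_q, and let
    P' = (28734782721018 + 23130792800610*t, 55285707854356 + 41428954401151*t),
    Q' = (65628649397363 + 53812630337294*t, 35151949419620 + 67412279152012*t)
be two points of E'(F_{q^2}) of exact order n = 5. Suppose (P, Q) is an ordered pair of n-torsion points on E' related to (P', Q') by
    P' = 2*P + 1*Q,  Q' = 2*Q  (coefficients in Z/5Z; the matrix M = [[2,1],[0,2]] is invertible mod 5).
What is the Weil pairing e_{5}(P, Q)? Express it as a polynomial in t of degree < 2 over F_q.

Under M = [[2,1],[0,2]] in GL_2(Z/5), e_{5}(P',Q') = e_{5}(P,Q)^(2*2-1*0 mod 5).
2*2 - 1*0 = 4; reduced mod 5: det = 4, inverse 4.
Miller loop for e_{5} over F_{69787708628629^2}: bits of 5 = 101; 2 double steps + 1 add steps, l/v at each.
So e_{5}(P',Q') = 65386471979837 + 13053310385926*t.
e_{5}(P,Q) = (65386471979837 + 13053310385926*t)^{4} = 61555989906645 + 56734398242703*t.

61555989906645 + 56734398242703*t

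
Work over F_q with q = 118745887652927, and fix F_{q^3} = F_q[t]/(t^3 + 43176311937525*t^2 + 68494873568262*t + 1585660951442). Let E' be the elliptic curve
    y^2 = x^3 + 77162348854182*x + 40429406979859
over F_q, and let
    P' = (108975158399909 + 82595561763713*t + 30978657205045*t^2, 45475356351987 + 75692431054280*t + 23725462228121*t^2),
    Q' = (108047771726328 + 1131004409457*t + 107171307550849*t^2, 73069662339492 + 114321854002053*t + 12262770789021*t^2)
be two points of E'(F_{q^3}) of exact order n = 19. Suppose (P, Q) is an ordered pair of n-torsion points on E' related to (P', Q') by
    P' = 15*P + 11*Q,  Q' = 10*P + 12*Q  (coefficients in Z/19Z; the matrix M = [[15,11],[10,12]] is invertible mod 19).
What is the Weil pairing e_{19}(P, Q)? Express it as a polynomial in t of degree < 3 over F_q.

77045978725365 + 102880982997179*t + 82307512593372*t^2

e_{19}(aP+bQ,cP+dQ) = e_{19}(P,Q)^(ad-bc); with (a,b,c,d)=(15,11,10,12) this gives the det-19 law.
Inverting 13 mod 19: 3. Thus e_{19}(P,Q) = e(P',Q')^{3}.
n = 19 = (10011)_2 (5 bits, wt 3); accumulate f_{19,P'}(Q'+S)/f_{19,P'}(S) along the 4-step ladder.
Result: e(P',Q') = 95497523651142 + 5325179307677*t + 77564255853755*t^2.
Thus e_{19}(P,Q) = 77045978725365 + 102880982997179*t + 82307512593372*t^2.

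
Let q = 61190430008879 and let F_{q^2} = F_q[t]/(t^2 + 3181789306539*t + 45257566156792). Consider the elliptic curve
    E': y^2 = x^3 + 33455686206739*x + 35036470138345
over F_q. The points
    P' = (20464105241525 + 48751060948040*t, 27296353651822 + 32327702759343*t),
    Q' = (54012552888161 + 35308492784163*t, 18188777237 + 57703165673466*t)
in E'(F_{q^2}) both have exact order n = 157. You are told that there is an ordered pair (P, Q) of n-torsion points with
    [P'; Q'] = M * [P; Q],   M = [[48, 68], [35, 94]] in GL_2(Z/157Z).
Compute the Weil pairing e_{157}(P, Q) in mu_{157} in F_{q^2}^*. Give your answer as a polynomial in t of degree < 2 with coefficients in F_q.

22772792897876 + 9410285692616*t

Under M = [[48,68],[35,94]] in GL_2(Z/157), e_{157}(P',Q') = e_{157}(P,Q)^(48*94-68*35 mod 157).
48*94 - 68*35 = 2132; reduced mod 157: det = 91, inverse 88.
Double-and-add over 10011101: 8-1 doublings, 5-1 additions; each step l_{T,T}/v_{2T} or l_{T,P'}/v at Q'+S for random S.
f_P(D_Q)/f_Q(D_P) = 19983344319967 + 15686155419394*t.
e_{157}(P,Q) = (19983344319967 + 15686155419394*t)^{88} = 22772792897876 + 9410285692616*t.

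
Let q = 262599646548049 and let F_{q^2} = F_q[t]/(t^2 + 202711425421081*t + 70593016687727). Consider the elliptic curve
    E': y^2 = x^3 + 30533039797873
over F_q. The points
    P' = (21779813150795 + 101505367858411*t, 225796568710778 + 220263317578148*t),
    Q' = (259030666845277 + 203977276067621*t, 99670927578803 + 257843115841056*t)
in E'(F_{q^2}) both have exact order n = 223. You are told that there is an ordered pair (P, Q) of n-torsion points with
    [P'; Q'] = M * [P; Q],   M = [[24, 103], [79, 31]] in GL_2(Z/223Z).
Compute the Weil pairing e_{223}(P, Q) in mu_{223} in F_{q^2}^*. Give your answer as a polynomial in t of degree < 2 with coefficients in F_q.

97762686014434 + 229750698705259*t

Since e_{223}(P,P)=e_{223}(Q,Q)=1 and e_{223}(Q,P)=e_{223}(P,Q)^{-1}, expanding e_{223}(24*P + 103*Q,79*P + 31*Q) leaves e(P,Q)^det(M).
Inverting 189 mod 223: 59. Thus e_{223}(P,Q) = e(P',Q')^{59}.
Build f_{223,P'} and f_{223,Q'} via the 8-bit ladder of 223=11011111_2; evaluate at shifted divisors; quotient in F_{262599646548049^2}.
Result: e(P',Q') = 82418355593645 + 241402555609395*t.
(82418355593645 + 241402555609395*t)^{59} mod (262599646548049,f) = 97762686014434 + 229750698705259*t.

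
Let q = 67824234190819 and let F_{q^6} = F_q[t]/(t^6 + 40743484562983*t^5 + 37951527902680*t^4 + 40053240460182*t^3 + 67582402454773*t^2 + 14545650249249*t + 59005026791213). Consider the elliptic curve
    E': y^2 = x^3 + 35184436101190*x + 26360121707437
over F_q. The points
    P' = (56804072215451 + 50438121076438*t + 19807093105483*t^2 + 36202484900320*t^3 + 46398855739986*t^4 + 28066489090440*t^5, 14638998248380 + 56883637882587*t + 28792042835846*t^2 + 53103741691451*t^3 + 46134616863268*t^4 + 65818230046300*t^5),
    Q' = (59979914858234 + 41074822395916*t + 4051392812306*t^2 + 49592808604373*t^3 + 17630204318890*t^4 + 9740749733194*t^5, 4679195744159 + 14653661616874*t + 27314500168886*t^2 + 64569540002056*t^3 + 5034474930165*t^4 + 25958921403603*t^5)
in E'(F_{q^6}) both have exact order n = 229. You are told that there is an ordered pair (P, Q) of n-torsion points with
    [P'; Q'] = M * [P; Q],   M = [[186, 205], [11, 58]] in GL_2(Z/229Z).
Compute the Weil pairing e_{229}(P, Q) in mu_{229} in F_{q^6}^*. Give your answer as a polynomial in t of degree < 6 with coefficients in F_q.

e_{229} is bilinear + alternating on E[229], so e_{229}(186*P + 205*Q, 11*P + 58*Q) = e_{229}(P,Q)^(186*58-205*11).
186*58 - 205*11 = 8533; reduced mod 229: det = 60, inverse 42.
n = 229 = (11100101)_2 (8 bits, wt 5); accumulate f_{229,P'}(Q'+S)/f_{229,P'}(S) along the 7-step ladder.
So e_{229}(P',Q') = 28586439111475 + 56189920406843*t + 25948007630337*t^2 + 30103525900959*t^3 + 14593240421759*t^4 + 56382578923617*t^5.
Raise to 42: e(P,Q) = 6454808279456 + 61366657114750*t + 26871589972344*t^2 + 28977660152648*t^3 + 29468093406223*t^4 + 34828502378468*t^5 in mu_{229}.

6454808279456 + 61366657114750*t + 26871589972344*t^2 + 28977660152648*t^3 + 29468093406223*t^4 + 34828502378468*t^5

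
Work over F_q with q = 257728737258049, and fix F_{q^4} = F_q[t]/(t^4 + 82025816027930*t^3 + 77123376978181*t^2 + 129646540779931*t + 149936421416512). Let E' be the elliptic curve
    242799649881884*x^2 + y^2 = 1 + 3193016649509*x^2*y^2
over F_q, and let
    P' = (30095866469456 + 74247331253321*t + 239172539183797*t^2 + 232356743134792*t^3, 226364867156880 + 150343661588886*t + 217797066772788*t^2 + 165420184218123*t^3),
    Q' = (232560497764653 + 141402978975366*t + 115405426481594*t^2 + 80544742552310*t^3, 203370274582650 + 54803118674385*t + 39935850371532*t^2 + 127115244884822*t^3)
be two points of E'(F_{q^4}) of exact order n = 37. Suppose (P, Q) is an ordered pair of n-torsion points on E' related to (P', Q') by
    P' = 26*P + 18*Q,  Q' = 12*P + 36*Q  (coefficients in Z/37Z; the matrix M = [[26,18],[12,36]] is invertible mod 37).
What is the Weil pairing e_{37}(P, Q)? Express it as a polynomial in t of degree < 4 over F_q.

Alternating bilinearity on E[37] (values in mu_{37} in F_{257728737258049^4}) gives e(P',Q') = e(P,Q)^det(M).
So e_{37}(P,Q) = e_{37}(P',Q')^{24}, since 17*24 = 1 mod 37.
Edwards->Montgomery: u=(1+y)/(1-y), v=u/x -> 210157765220826v^2=u^3+210161593517927u^2+u; then x_W=124333842622606u+255772725470273: y^2=x^3+225536459291517*x.
6-bit Miller (100101) on E'/F_{257728737258049} with a'=225536459291517, b'=0: accumulate tangent/chord ratios at Q'+S and P'+S'.
Miller gives e_{37}(P',Q') = 250948410578313 + 124878610432568*t + 79426878286127*t^2 + 195353804426239*t^3 in F_{257728737258049^4}.
(250948410578313 + 124878610432568*t + 79426878286127*t^2 + 195353804426239*t^3)^{24} mod (257728737258049,f) = 18078400156955 + 43674025052382*t + 256649741451535*t^2 + 248182816983504*t^3.

18078400156955 + 43674025052382*t + 256649741451535*t^2 + 248182816983504*t^3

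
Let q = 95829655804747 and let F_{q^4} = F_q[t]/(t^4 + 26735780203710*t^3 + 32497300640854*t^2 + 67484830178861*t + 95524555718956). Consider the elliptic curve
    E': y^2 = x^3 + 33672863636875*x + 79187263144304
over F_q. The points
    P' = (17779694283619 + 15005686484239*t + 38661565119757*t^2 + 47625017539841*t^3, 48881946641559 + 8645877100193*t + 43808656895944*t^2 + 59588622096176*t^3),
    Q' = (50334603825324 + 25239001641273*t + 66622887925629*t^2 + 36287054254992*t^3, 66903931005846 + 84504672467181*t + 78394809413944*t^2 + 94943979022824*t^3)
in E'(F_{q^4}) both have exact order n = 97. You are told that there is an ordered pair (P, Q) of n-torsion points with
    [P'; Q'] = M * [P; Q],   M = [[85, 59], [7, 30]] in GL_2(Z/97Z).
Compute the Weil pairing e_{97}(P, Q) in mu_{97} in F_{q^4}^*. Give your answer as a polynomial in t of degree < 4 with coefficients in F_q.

e_{97} is bilinear + alternating on E[97], so e_{97}(85*P + 59*Q, 7*P + 30*Q) = e_{97}(P,Q)^(85*30-59*7).
Hence e(P,Q) = e(P',Q')^{65} where 65 = 3^{-1} mod 97.
n = 97 = (1100001)_2 (7 bits, wt 3); accumulate f_{97,P'}(Q'+S)/f_{97,P'}(S) along the 6-step ladder.
Result: e(P',Q') = 12173780592640 + 35331980428515*t + 19107416653323*t^2 + 92877329738230*t^3.
e_{97}(P,Q) = (12173780592640 + 35331980428515*t + 19107416653323*t^2 + 92877329738230*t^3)^{65} = 53533812081572 + 46687184365544*t + 74605959806419*t^2 + 45370528512939*t^3.

53533812081572 + 46687184365544*t + 74605959806419*t^2 + 45370528512939*t^3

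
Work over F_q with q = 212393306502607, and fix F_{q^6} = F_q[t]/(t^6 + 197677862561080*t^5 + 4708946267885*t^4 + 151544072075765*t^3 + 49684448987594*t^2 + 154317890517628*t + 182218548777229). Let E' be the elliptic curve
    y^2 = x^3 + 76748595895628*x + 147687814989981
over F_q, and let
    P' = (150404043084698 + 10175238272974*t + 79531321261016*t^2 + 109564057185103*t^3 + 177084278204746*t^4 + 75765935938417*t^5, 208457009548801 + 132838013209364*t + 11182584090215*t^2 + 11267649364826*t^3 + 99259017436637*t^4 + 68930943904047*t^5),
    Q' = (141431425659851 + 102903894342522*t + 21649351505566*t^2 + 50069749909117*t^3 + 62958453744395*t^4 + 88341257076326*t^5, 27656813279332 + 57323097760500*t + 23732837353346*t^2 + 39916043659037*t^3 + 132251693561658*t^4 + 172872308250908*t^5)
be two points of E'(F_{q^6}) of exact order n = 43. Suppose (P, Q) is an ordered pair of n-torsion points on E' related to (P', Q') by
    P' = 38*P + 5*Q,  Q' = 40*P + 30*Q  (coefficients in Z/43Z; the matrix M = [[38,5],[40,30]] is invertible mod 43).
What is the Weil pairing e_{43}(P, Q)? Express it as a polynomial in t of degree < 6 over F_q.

37573829666700 + 210924777514379*t + 47704954017413*t^2 + 194585617331560*t^3 + 17002186513138*t^4 + 145898492941587*t^5

e_{43} is bilinear + alternating on E[43], so e_{43}(38*P + 5*Q, 40*P + 30*Q) = e_{43}(P,Q)^(38*30-5*40).
Inverting 37 mod 43: 7. Thus e_{43}(P,Q) = e(P',Q')^{7}.
Miller loop for e_{43} over F_{212393306502607^6}: bits of 43 = 101011; 5 double steps + 3 add steps, l/v at each.
So e_{43}(P',Q') = 174058176363687 + 152370863009319*t + 13852019246150*t^2 + 199644765504415*t^3 + 35375334320174*t^4 + 6457734477789*t^5.
(174058176363687 + 152370863009319*t + 13852019246150*t^2 + 199644765504415*t^3 + 35375334320174*t^4 + 6457734477789*t^5)^{7} mod (212393306502607,f) = 37573829666700 + 210924777514379*t + 47704954017413*t^2 + 194585617331560*t^3 + 17002186513138*t^4 + 145898492941587*t^5.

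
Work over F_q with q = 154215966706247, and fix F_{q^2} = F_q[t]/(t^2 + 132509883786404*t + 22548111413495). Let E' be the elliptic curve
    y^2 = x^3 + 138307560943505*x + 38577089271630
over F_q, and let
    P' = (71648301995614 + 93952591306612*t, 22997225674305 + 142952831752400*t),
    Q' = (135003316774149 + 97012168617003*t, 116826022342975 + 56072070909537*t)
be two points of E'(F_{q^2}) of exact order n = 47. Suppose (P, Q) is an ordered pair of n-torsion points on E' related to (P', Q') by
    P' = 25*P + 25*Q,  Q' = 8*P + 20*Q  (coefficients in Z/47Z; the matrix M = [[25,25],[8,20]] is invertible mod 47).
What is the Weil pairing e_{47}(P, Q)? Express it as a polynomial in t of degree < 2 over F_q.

e_{47} is bilinear + alternating on E[47], so e_{47}(25*P + 25*Q, 8*P + 20*Q) = e_{47}(P,Q)^(25*20-25*8).
Inverting 18 mod 47: 34. Thus e_{47}(P,Q) = e(P',Q')^{34}.
Build f_{47,P'} and f_{47,Q'} via the 6-bit ladder of 47=101111_2; evaluate at shifted divisors; quotient in F_{154215966706247^2}.
e_{47}(P',Q') = 117445570970199 + 74427699192820*t.
Thus e_{47}(P,Q) = 15641183132814 + 113082554429281*t.

15641183132814 + 113082554429281*t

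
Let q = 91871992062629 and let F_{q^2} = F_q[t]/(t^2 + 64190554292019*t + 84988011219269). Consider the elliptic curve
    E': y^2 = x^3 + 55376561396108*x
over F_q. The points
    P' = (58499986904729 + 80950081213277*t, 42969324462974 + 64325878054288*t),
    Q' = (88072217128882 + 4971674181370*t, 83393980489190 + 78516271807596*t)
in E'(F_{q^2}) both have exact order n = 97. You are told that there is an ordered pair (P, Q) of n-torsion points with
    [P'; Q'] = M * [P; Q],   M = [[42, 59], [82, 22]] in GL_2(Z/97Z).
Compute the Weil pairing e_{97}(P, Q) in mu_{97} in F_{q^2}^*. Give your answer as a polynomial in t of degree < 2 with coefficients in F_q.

53816258192535 + 51517865277217*t

Alternating bilinearity on E[97] (values in mu_{97} in F_{91871992062629^2}) gives e(P',Q') = e(P,Q)^det(M).
det M = 42*22 - 59*82 = -3914 = 63 (mod 97); 63^{-1} = 77 (mod 97).
Double-and-add over 1100001: 7-1 doublings, 3-1 additions; each step l_{T,T}/v_{2T} or l_{T,P'}/v at Q'+S for random S.
e_{97}(P',Q') = 29587188455415 + 63132953096891*t.
Hence e(P,Q) = 53816258192535 + 51517865277217*t in F_{91871992062629^2}^*.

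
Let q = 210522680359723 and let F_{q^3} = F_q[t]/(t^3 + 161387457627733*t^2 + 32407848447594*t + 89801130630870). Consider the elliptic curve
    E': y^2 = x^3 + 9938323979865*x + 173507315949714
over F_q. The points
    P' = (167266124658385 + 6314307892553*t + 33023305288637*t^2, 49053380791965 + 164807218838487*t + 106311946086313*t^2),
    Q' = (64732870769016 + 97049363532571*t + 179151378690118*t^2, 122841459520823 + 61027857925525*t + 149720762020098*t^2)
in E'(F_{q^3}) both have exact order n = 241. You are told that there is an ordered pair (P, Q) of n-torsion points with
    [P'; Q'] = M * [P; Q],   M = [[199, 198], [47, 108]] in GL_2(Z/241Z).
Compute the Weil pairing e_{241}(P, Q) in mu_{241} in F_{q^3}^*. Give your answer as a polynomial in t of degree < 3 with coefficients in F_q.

23100778411007 + 160060187603971*t + 63088484943038*t^2

Since e_{241}(P,P)=e_{241}(Q,Q)=1 and e_{241}(Q,P)=e_{241}(P,Q)^{-1}, expanding e_{241}(199*P + 198*Q,47*P + 108*Q) leaves e(P,Q)^det(M).
det(M) mod 241 = 136; its inverse in (Z/241)^* is 140 (check: 136*140 mod 241 = 1).
Run Miller on y^2=x^3+9938323979865*x+173507315949714 over F_{210522680359723}: ladder 11110001 (8 bits); e = f_P(D_Q)/f_Q(D_P).
Miller gives e_{241}(P',Q') = 40395393406891 + 94205817062189*t + 183864669894994*t^2 in F_{210522680359723^3}.
(40395393406891 + 94205817062189*t + 183864669894994*t^2)^{140} mod (210522680359723,f) = 23100778411007 + 160060187603971*t + 63088484943038*t^2.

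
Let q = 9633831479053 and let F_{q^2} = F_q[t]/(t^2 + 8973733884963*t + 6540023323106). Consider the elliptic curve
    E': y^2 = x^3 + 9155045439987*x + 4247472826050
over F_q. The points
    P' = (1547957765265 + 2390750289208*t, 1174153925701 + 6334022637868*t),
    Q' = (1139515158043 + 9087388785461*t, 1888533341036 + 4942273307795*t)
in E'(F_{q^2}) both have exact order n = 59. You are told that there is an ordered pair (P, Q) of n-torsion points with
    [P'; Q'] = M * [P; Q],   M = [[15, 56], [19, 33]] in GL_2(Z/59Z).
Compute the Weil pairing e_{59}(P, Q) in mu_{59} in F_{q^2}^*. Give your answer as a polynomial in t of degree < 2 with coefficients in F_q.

Under M = [[15,56],[19,33]] in GL_2(Z/59), e_{59}(P',Q') = e_{59}(P,Q)^(15*33-56*19 mod 59).
Inverting 21 mod 59: 45. Thus e_{59}(P,Q) = e(P',Q')^{45}.
6-bit Miller (111011) on E'/F_{9633831479053} with a'=9155045439987, b'=4247472826050: accumulate tangent/chord ratios at Q'+S and P'+S'.
e_{59}(P',Q') = 4340218698066 + 8419944467716*t.
Raise to 45: e(P,Q) = 3779560449844 + 5873689944546*t in mu_{59}.

3779560449844 + 5873689944546*t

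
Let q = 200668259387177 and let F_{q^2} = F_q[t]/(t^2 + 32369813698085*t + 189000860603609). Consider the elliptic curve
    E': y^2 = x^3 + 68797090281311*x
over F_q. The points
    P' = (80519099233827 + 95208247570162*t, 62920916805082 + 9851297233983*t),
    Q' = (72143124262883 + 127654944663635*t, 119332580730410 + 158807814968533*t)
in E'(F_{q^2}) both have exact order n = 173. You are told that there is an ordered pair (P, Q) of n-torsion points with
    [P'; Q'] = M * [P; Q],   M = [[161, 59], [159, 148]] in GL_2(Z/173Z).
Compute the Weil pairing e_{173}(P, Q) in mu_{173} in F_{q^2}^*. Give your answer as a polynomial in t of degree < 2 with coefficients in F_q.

Under M = [[161,59],[159,148]] in GL_2(Z/173), e_{173}(P',Q') = e_{173}(P,Q)^(161*148-59*159 mod 173).
det(M) mod 173 = 88; its inverse in (Z/173)^* is 116 (check: 88*116 mod 173 = 1).
n = 173 = (10101101)_2 (8 bits, wt 5); accumulate f_{173,P'}(Q'+S)/f_{173,P'}(S) along the 7-step ladder.
f_P(D_Q)/f_Q(D_P) = 163413716944961 + 59763718821354*t.
Hence e(P,Q) = 34430822418334 + 93224735670651*t in F_{200668259387177^2}^*.

34430822418334 + 93224735670651*t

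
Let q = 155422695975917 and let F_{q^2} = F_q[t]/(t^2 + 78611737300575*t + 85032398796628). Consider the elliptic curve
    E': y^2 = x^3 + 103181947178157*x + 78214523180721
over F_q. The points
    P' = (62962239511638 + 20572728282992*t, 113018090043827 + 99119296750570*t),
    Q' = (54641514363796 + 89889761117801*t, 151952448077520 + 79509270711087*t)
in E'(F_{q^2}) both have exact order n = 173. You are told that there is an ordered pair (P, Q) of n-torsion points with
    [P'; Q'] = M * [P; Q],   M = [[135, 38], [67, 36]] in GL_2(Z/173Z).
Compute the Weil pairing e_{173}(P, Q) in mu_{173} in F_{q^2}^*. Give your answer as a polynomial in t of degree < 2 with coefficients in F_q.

Alternating bilinearity on E[173] (values in mu_{173} in F_{155422695975917^2}) gives e(P',Q') = e(P,Q)^det(M).
Inverting 65 mod 173: 8. Thus e_{173}(P,Q) = e(P',Q')^{8}.
Build f_{173,P'} and f_{173,Q'} via the 8-bit ladder of 173=10101101_2; evaluate at shifted divisors; quotient in F_{155422695975917^2}.
Miller gives e_{173}(P',Q') = 112242166322701 + 18926653466657*t in F_{155422695975917^2}.
Finally e_{173}(P,Q) = 152212375567819 + 25194447373771*t.

152212375567819 + 25194447373771*t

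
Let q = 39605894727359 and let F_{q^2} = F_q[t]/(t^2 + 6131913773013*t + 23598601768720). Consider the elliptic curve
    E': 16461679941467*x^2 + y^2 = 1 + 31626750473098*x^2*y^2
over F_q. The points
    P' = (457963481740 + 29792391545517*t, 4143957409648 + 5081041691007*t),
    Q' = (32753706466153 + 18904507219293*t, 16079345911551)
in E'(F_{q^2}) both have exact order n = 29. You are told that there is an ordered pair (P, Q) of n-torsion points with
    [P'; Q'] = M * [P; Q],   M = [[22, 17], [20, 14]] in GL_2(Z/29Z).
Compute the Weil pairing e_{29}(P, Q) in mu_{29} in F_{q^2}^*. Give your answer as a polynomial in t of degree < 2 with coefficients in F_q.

153571489617 + 12013960965352*t

Alternating bilinearity on E[29] (values in mu_{29} in F_{39605894727359^2}) gives e(P',Q') = e(P,Q)^det(M).
Inverting 26 mod 29: 19. Thus e_{29}(P,Q) = e(P',Q')^{19}.
Map (x,y)_Ed via u=(1+y)/(1-y), v=(1+y)/((1-y)x) to Montgomery A=23085465067779,B=5707939707156; then to (a',b')=(5344147570467,4720347029125).
n = 29 = (11101)_2 (5 bits, wt 4); accumulate f_{29,P'}(Q'+S)/f_{29,P'}(S) along the 4-step ladder.
e_{29}(P',Q') = 32309484322301 + 17734213342948*t.
Raise to 19: e(P,Q) = 153571489617 + 12013960965352*t in mu_{29}.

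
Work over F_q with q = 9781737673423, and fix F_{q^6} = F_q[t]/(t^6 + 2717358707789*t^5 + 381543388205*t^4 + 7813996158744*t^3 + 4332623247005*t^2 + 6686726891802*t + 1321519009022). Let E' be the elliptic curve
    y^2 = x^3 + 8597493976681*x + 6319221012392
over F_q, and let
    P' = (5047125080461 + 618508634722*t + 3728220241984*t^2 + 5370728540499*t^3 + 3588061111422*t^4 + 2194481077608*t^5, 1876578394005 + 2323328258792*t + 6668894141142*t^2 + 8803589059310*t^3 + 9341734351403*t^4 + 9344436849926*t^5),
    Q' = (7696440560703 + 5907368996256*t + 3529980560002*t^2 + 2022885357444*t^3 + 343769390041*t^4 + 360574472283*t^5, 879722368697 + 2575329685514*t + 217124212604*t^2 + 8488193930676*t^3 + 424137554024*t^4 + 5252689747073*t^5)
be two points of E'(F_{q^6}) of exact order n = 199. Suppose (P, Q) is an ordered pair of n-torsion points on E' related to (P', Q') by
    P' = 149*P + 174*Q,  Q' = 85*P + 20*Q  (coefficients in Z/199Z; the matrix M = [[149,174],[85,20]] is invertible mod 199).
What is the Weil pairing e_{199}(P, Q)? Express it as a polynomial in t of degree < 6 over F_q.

1387832589799 + 7944940588004*t + 9350181520869*t^2 + 1282298319824*t^3 + 4585771784305*t^4 + 7085976902408*t^5

e_{199} is bilinear + alternating on E[199], so e_{199}(149*P + 174*Q, 85*P + 20*Q) = e_{199}(P,Q)^(149*20-174*85).
Inverting 130 mod 199: 124. Thus e_{199}(P,Q) = e(P',Q')^{124}.
Run Miller on y^2=x^3+8597493976681*x+6319221012392 over F_{9781737673423}: ladder 11000111 (8 bits); e = f_P(D_Q)/f_Q(D_P).
e_{199}(P',Q') = 4526435844838 + 3206641977510*t + 8101596039213*t^2 + 2389500081869*t^3 + 375193530218*t^4 + 7860922610370*t^5.
Thus e_{199}(P,Q) = 1387832589799 + 7944940588004*t + 9350181520869*t^2 + 1282298319824*t^3 + 4585771784305*t^4 + 7085976902408*t^5.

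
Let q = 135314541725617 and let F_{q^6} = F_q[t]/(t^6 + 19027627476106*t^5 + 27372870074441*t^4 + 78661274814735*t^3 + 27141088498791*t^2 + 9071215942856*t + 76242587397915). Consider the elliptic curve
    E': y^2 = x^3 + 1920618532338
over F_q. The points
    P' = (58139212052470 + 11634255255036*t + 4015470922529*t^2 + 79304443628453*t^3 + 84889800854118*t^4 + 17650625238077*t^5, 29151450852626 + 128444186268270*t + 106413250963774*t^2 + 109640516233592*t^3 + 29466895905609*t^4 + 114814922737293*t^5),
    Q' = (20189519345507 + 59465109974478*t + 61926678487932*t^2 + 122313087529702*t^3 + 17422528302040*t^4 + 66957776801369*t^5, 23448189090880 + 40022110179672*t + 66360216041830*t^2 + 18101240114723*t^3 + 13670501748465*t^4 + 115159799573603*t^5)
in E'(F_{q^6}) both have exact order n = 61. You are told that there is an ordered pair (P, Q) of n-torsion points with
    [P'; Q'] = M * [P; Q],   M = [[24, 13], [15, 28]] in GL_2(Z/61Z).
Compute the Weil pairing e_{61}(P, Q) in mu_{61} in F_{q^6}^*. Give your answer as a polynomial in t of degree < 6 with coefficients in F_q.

130454355659074 + 98541729400751*t + 90440787609168*t^2 + 75638259344790*t^3 + 41542818561530*t^4 + 66274845872424*t^5

e_{61}(aP+bQ,cP+dQ) = e_{61}(P,Q)^(ad-bc); with (a,b,c,d)=(24,13,15,28) this gives the det-61 law.
det M = 24*28 - 13*15 = 477 = 50 (mod 61); 50^{-1} = 11 (mod 61).
Run Miller on y^2=x^3+1920618532338 over F_{135314541725617}: ladder 111101 (6 bits); e = f_P(D_Q)/f_Q(D_P).
So e_{61}(P',Q') = 80338345500960 + 122304311293567*t + 61026601619877*t^2 + 105125973732510*t^3 + 111098883519317*t^4 + 127566807252807*t^5.
Finally e_{61}(P,Q) = 130454355659074 + 98541729400751*t + 90440787609168*t^2 + 75638259344790*t^3 + 41542818561530*t^4 + 66274845872424*t^5.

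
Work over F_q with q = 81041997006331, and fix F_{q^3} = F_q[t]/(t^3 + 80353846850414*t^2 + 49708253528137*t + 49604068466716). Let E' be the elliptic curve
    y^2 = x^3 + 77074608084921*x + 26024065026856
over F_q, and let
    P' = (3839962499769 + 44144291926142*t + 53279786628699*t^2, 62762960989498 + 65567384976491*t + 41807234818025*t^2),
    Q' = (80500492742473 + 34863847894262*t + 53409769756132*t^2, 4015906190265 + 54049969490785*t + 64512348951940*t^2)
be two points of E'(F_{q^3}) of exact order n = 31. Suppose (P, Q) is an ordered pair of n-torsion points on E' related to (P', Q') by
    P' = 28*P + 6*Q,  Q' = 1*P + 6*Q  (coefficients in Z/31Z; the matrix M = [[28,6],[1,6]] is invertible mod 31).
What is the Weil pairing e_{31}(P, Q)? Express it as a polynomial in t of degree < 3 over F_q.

The 31-Weil pairing on E[31] over F_{81041997006331} is alternating-bilinear: e_{31}(P',Q') = e_{31}(P,Q)^det(M).
Inverting 7 mod 31: 9. Thus e_{31}(P,Q) = e(P',Q')^{9}.
Run Miller on y^2=x^3+77074608084921*x+26024065026856 over F_{81041997006331}: ladder 11111 (5 bits); e = f_P(D_Q)/f_Q(D_P).
e_{31}(P',Q') = 22133970208976 + 18415593834122*t + 33641779179350*t^2.
e_{31}(P,Q) = (22133970208976 + 18415593834122*t + 33641779179350*t^2)^{9} = 65730769428635 + 32004034881216*t + 51922349287783*t^2.

65730769428635 + 32004034881216*t + 51922349287783*t^2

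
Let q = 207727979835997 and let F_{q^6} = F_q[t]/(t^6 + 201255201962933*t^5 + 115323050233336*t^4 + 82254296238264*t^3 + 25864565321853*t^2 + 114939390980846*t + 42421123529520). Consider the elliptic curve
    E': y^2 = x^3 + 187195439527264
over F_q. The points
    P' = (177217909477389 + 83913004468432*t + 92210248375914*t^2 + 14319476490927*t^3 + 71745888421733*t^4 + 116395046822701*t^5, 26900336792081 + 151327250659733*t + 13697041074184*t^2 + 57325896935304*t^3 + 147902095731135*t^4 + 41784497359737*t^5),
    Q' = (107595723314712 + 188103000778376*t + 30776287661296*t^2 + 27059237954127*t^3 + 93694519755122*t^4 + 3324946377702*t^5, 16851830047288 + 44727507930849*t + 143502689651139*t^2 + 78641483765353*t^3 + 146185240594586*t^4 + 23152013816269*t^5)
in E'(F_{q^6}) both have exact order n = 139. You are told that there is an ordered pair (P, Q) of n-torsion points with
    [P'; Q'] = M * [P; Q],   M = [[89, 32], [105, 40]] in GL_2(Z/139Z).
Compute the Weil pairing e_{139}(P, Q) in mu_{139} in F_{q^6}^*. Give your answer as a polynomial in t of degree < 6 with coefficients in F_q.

e_{139} is bilinear + alternating on E[139], so e_{139}(89*P + 32*Q, 105*P + 40*Q) = e_{139}(P,Q)^(89*40-32*105).
Inverting 61 mod 139: 98. Thus e_{139}(P,Q) = e(P',Q')^{98}.
Build f_{139,P'} and f_{139,Q'} via the 8-bit ladder of 139=10001011_2; evaluate at shifted divisors; quotient in F_{207727979835997^6}.
f_P(D_Q)/f_Q(D_P) = 44184114076649 + 12525446918569*t + 86330469215187*t^2 + 143570928415915*t^3 + 190616219440855*t^4 + 150961119023494*t^5.
Thus e_{139}(P,Q) = 171066264932265 + 175291821459736*t + 77520398081645*t^2 + 79119545123001*t^3 + 158075717215140*t^4 + 64892813900127*t^5.

171066264932265 + 175291821459736*t + 77520398081645*t^2 + 79119545123001*t^3 + 158075717215140*t^4 + 64892813900127*t^5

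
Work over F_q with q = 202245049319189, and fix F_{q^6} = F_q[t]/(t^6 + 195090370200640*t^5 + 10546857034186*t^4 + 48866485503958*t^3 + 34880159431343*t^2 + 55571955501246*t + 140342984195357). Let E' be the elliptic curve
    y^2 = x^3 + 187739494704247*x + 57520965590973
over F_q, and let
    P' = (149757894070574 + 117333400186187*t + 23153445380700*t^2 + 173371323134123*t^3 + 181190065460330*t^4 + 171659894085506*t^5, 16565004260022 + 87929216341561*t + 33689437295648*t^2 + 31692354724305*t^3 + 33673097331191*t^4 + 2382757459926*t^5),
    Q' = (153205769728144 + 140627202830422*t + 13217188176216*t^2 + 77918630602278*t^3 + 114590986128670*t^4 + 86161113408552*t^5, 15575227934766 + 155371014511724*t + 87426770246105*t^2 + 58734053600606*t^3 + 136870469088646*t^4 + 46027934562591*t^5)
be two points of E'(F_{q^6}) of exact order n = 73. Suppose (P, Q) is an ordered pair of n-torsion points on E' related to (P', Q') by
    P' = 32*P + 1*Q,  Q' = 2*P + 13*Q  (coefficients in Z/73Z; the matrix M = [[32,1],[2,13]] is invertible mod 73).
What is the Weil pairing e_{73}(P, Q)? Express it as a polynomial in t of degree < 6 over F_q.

The 73-Weil pairing on E[73] over F_{202245049319189} is alternating-bilinear: e_{73}(P',Q') = e_{73}(P,Q)^det(M).
Inverting 49 mod 73: 3. Thus e_{73}(P,Q) = e(P',Q')^{3}.
Miller loop for e_{73} over F_{202245049319189^6}: bits of 73 = 1001001; 6 double steps + 2 add steps, l/v at each.
f_P(D_Q)/f_Q(D_P) = 180642920222622 + 150966963874956*t + 161009047220303*t^2 + 95204167283954*t^3 + 80936125082255*t^4 + 104270263727688*t^5.
e_{73}(P,Q) = (180642920222622 + 150966963874956*t + 161009047220303*t^2 + 95204167283954*t^3 + 80936125082255*t^4 + 104270263727688*t^5)^{3} = 8282633907713 + 75722833024858*t + 172670619716937*t^2 + 54007117703677*t^3 + 169882739976801*t^4 + 164473706367179*t^5.

8282633907713 + 75722833024858*t + 172670619716937*t^2 + 54007117703677*t^3 + 169882739976801*t^4 + 164473706367179*t^5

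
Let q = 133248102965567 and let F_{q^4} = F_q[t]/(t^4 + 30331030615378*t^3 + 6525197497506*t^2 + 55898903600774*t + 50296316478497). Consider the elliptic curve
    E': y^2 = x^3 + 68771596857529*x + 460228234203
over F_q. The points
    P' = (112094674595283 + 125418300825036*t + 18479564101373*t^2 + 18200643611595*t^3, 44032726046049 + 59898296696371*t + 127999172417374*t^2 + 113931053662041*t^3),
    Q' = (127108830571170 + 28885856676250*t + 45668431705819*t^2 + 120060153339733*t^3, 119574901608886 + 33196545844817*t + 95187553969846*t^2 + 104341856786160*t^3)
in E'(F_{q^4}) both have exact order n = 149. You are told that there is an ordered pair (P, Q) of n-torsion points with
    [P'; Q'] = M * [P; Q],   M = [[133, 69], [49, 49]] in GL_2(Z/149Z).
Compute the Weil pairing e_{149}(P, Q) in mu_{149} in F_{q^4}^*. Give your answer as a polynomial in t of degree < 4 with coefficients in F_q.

124922455434300 + 66937917482295*t + 93198417583814*t^2 + 13887744776680*t^3

The 149-Weil pairing on E[149] over F_{133248102965567} is alternating-bilinear: e_{149}(P',Q') = e_{149}(P,Q)^det(M).
133*49 - 69*49 = 3136; reduced mod 149: det = 7, inverse 64.
Run Miller on y^2=x^3+68771596857529*x+460228234203 over F_{133248102965567}: ladder 10010101 (8 bits); e = f_P(D_Q)/f_Q(D_P).
So e_{149}(P',Q') = 78695654359491 + 24603153687234*t + 47733356688494*t^2 + 22678342056904*t^3.
e_{149}(P,Q) = (78695654359491 + 24603153687234*t + 47733356688494*t^2 + 22678342056904*t^3)^{64} = 124922455434300 + 66937917482295*t + 93198417583814*t^2 + 13887744776680*t^3.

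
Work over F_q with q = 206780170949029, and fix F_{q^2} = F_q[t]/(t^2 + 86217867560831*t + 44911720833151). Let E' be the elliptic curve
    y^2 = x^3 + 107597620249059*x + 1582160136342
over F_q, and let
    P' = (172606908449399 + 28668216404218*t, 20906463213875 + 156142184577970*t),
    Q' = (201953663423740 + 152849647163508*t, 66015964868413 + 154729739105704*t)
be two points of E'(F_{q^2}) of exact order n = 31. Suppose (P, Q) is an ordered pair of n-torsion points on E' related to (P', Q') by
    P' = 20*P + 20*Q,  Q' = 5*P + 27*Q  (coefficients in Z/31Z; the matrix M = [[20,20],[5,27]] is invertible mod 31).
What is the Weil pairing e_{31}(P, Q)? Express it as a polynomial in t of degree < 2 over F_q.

The 31-Weil pairing on E[31] over F_{206780170949029} is alternating-bilinear: e_{31}(P',Q') = e_{31}(P,Q)^det(M).
Hence e(P,Q) = e(P',Q')^{26} where 26 = 6^{-1} mod 31.
Double-and-add over 11111: 5-1 doublings, 5-1 additions; each step l_{T,T}/v_{2T} or l_{T,P'}/v at Q'+S for random S.
Miller gives e_{31}(P',Q') = 86605855790666 + 76233745157602*t in F_{206780170949029^2}.
e_{31}(P,Q) = (86605855790666 + 76233745157602*t)^{26} = 189442106812863 + 117434400529021*t.

189442106812863 + 117434400529021*t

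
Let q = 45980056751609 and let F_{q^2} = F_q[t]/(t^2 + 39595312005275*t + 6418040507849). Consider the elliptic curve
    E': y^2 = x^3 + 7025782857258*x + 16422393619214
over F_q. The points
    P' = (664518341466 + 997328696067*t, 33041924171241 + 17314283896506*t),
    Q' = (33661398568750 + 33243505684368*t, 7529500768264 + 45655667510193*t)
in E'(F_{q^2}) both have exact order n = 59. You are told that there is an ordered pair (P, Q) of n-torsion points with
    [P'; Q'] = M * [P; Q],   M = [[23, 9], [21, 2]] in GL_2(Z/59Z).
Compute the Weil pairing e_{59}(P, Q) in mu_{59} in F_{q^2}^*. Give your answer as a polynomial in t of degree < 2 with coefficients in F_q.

16472206440422 + 6136781262727*t

The 59-Weil pairing on E[59] over F_{45980056751609} is alternating-bilinear: e_{59}(P',Q') = e_{59}(P,Q)^det(M).
Hence e(P,Q) = e(P',Q')^{33} where 33 = 34^{-1} mod 59.
Miller loop for e_{59} over F_{45980056751609^2}: bits of 59 = 111011; 5 double steps + 4 add steps, l/v at each.
f_P(D_Q)/f_Q(D_P) = 2635499875667 + 45719485960528*t.
(2635499875667 + 45719485960528*t)^{33} mod (45980056751609,f) = 16472206440422 + 6136781262727*t.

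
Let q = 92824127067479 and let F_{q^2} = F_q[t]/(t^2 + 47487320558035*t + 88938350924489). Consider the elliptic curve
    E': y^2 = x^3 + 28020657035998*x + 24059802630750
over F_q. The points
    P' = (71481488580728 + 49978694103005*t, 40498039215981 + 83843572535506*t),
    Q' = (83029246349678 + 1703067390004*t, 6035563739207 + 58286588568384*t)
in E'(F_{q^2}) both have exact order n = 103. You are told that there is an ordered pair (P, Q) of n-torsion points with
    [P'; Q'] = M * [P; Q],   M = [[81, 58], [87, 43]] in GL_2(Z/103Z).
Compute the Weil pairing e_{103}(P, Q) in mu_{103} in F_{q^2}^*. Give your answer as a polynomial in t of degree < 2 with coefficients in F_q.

76745515269766 + 74754880439079*t

Alternating bilinearity on E[103] (values in mu_{103} in F_{92824127067479^2}) gives e(P',Q') = e(P,Q)^det(M).
81*43 - 58*87 = -1563; reduced mod 103: det = 85, inverse 40.
7-bit Miller (1100111) on E'/F_{92824127067479} with a'=28020657035998, b'=24059802630750: accumulate tangent/chord ratios at Q'+S and P'+S'.
The quotient is 27357622075457 + 51961734269777*t.
Raise to 40: e(P,Q) = 76745515269766 + 74754880439079*t in mu_{103}.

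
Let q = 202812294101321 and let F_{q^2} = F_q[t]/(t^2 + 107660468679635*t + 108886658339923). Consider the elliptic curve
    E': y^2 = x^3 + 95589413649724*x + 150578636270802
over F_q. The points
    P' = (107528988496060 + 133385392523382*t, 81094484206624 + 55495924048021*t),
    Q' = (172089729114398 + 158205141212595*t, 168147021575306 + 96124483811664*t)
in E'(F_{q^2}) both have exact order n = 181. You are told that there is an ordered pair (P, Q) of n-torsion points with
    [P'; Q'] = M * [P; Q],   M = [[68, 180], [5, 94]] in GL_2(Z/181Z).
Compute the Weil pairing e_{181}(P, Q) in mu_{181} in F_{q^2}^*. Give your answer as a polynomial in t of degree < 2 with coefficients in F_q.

81187889816456 + 202468531110742*t

Alternating bilinearity on E[181] (values in mu_{181} in F_{202812294101321^2}) gives e(P',Q') = e(P,Q)^det(M).
Inverting 62 mod 181: 73. Thus e_{181}(P,Q) = e(P',Q')^{73}.
n = 181 = (10110101)_2 (8 bits, wt 5); accumulate f_{181,P'}(Q'+S)/f_{181,P'}(S) along the 7-step ladder.
The quotient is 180803129330652 + 14467238122409*t.
Hence e(P,Q) = 81187889816456 + 202468531110742*t in F_{202812294101321^2}^*.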